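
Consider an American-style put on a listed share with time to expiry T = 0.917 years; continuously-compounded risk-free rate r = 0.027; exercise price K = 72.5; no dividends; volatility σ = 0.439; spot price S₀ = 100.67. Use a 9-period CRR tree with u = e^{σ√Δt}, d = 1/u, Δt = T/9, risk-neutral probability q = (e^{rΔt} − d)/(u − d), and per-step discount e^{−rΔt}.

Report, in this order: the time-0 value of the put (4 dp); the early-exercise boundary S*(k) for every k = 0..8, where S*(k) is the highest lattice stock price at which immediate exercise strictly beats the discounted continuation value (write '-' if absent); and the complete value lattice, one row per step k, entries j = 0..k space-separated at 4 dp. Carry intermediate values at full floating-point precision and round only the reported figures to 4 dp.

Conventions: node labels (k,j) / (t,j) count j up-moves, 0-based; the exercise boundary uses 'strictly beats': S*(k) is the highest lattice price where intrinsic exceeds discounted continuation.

params: Δt=0.10189 u=1.15042 d=0.86925 q=0.47482 e^(-rΔt)=0.99725
t_9 payoffs: 43.9777 34.7515 22.5410 6.3807 0.0000 0.0000 0.0000 0.0000 0.0000 0.0000
t_8: node(8,0) S=32.8127 payoff=39.6873 vs cont=39.4881 → 39.6873 [stop]  node(8,1) S=43.4267 payoff=29.0733 vs cont=28.8741 → 29.0733 [stop]  node(8,2) S=57.4740 payoff=15.0260 vs cont=14.8269 → 15.0260 [stop]  node(8,3) S=76.0651 payoff=0.0000 vs cont=3.3418 → 3.3418 [wait]  node(8,4) S=100.6700 payoff=0.0000 vs cont=0.0000 → 0.0000 [wait]  node(8,5) S=133.2338 payoff=0.0000 vs cont=0.0000 → 0.0000 [wait]  node(8,6) S=176.3311 payoff=0.0000 vs cont=0.0000 → 0.0000 [wait]  node(8,7) S=233.3692 payoff=0.0000 vs cont=0.0000 → 0.0000 [wait]  node(8,8) S=308.8574 payoff=0.0000 vs cont=0.0000 → 0.0000 [wait]  ⇒ S*(8)=57.4740
t_7: node(7,0) S=37.7485 payoff=34.7515 vs cont=34.5524 → 34.7515 [stop]  node(7,1) S=49.9590 payoff=22.5410 vs cont=22.3418 → 22.5410 [stop]  node(7,2) S=66.1193 payoff=6.3807 vs cont=9.4521 → 9.4521 [wait]  node(7,3) S=87.5070 payoff=0.0000 vs cont=1.7502 → 1.7502 [wait]  node(7,4) S=115.8130 payoff=0.0000 vs cont=0.0000 → 0.0000 [wait]  node(7,5) S=153.2752 payoff=0.0000 vs cont=0.0000 → 0.0000 [wait]  node(7,6) S=202.8553 payoff=0.0000 vs cont=0.0000 → 0.0000 [wait]  node(7,7) S=268.4731 payoff=0.0000 vs cont=0.0000 → 0.0000 [wait]  ⇒ S*(7)=49.9590
t_6: node(6,0) S=43.4267 payoff=29.0733 vs cont=28.8741 → 29.0733 [stop]  node(6,1) S=57.4740 payoff=15.0260 vs cont=16.2812 → 16.2812 [wait]  node(6,2) S=76.0651 payoff=0.0000 vs cont=5.7791 → 5.7791 [wait]  node(6,3) S=100.6700 payoff=0.0000 vs cont=0.9166 → 0.9166 [wait]  node(6,4) S=133.2338 payoff=0.0000 vs cont=0.0000 → 0.0000 [wait]  node(6,5) S=176.3311 payoff=0.0000 vs cont=0.0000 → 0.0000 [wait]  node(6,6) S=233.3692 payoff=0.0000 vs cont=0.0000 → 0.0000 [wait]  ⇒ S*(6)=43.4267
t_5: node(5,0) S=49.9590 payoff=22.5410 vs cont=22.9362 → 22.9362 [wait]  node(5,1) S=66.1193 payoff=6.3807 vs cont=11.2636 → 11.2636 [wait]  node(5,2) S=87.5070 payoff=0.0000 vs cont=3.4608 → 3.4608 [wait]  node(5,3) S=115.8130 payoff=0.0000 vs cont=0.4801 → 0.4801 [wait]  node(5,4) S=153.2752 payoff=0.0000 vs cont=0.0000 → 0.0000 [wait]  node(5,5) S=202.8553 payoff=0.0000 vs cont=0.0000 → 0.0000 [wait]  ⇒ S*(5)=-
t_4: node(4,0) S=57.4740 payoff=15.0260 vs cont=17.3460 → 17.3460 [wait]  node(4,1) S=76.0651 payoff=0.0000 vs cont=7.5379 → 7.5379 [wait]  node(4,2) S=100.6700 payoff=0.0000 vs cont=2.0399 → 2.0399 [wait]  node(4,3) S=133.2338 payoff=0.0000 vs cont=0.2514 → 0.2514 [wait]  node(4,4) S=176.3311 payoff=0.0000 vs cont=0.0000 → 0.0000 [wait]  ⇒ S*(4)=-
t_3: node(3,0) S=66.1193 payoff=6.3807 vs cont=12.6540 → 12.6540 [wait]  node(3,1) S=87.5070 payoff=0.0000 vs cont=4.9137 → 4.9137 [wait]  node(3,2) S=115.8130 payoff=0.0000 vs cont=1.1874 → 1.1874 [wait]  node(3,3) S=153.2752 payoff=0.0000 vs cont=0.1317 → 0.1317 [wait]  ⇒ S*(3)=-
t_2: node(2,0) S=76.0651 payoff=0.0000 vs cont=8.9541 → 8.9541 [wait]  node(2,1) S=100.6700 payoff=0.0000 vs cont=3.1358 → 3.1358 [wait]  node(2,2) S=133.2338 payoff=0.0000 vs cont=0.6842 → 0.6842 [wait]  ⇒ S*(2)=-
t_1: node(1,0) S=87.5070 payoff=0.0000 vs cont=6.1744 → 6.1744 [wait]  node(1,1) S=115.8130 payoff=0.0000 vs cont=1.9663 → 1.9663 [wait]  ⇒ S*(1)=-
t_0: node(0,0) S=100.6700 payoff=0.0000 vs cont=4.1648 → 4.1648 [wait]  ⇒ S*(0)=-

price = 4.1648
boundary = - - - - - - 43.4267 49.9590 57.4740
tree:
4.1648
6.1744 1.9663
8.9541 3.1358 0.6842
12.6540 4.9137 1.1874 0.1317
17.3460 7.5379 2.0399 0.2514 0.0000
22.9362 11.2636 3.4608 0.4801 0.0000 0.0000
29.0733 16.2812 5.7791 0.9166 0.0000 0.0000 0.0000
34.7515 22.5410 9.4521 1.7502 0.0000 0.0000 0.0000 0.0000
39.6873 29.0733 15.0260 3.3418 0.0000 0.0000 0.0000 0.0000 0.0000
43.9777 34.7515 22.5410 6.3807 0.0000 0.0000 0.0000 0.0000 0.0000 0.0000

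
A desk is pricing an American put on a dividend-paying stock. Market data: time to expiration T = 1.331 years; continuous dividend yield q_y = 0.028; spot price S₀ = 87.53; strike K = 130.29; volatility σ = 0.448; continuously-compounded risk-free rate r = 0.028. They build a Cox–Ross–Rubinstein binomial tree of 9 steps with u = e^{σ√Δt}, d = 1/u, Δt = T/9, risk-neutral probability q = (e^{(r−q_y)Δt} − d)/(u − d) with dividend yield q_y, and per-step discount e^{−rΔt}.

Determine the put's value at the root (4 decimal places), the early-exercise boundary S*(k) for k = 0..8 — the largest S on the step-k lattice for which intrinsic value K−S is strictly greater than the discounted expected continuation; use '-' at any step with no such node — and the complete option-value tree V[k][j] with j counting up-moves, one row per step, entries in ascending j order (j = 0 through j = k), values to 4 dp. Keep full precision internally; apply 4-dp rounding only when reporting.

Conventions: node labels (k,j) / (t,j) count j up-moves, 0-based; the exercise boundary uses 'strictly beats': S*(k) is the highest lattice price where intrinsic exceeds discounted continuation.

Δt=0.14789  u=1.18802  d=0.84174  q=0.45704  discount=0.99587
step 9 (expiry): payoffs max(K−S,0) = 111.7223 104.0839 93.3032 78.0876 56.6125 26.3030 0.0000 0.0000 0.0000 0.0000
step 8: (k=8,j=0): S=22.0587, K−S=108.2313, hold=107.7841 ⇒ V=108.2313 exercise | (k=8,j=1): S=31.1332, K−S=99.1568, hold=98.7470 ⇒ V=99.1568 exercise | (k=8,j=2): S=43.9408, K−S=86.3492, hold=85.9923 ⇒ V=86.3492 exercise | (k=8,j=3): S=62.0173, K−S=68.2727, hold=67.9906 ⇒ V=68.2727 exercise | (k=8,j=4): S=87.5300, K−S=42.7600, hold=42.5833 ⇒ V=42.7600 exercise | (k=8,j=5): S=123.5382, K−S=6.7518, hold=14.2226 ⇒ V=14.2226 continue | (k=8,j=6): S=174.3594, K−S=0.0000, hold=0.0000 ⇒ V=0.0000 continue | (k=8,j=7): S=246.0876, K−S=0.0000, hold=0.0000 ⇒ V=0.0000 continue | (k=8,j=8): S=347.3234, K−S=0.0000, hold=0.0000 ⇒ V=0.0000 continue  boundary S*=87.5300
step 7: (k=7,j=0): S=26.2061, K−S=104.0839, hold=103.6538 ⇒ V=104.0839 exercise | (k=7,j=1): S=36.9868, K−S=93.3032, hold=92.9177 ⇒ V=93.3032 exercise | (k=7,j=2): S=52.2024, K−S=78.0876, hold=77.7649 ⇒ V=78.0876 exercise | (k=7,j=3): S=73.6775, K−S=56.6125, hold=56.3786 ⇒ V=56.6125 exercise | (k=7,j=4): S=103.9870, K−S=26.3030, hold=29.5946 ⇒ V=29.5946 continue | (k=7,j=5): S=146.7653, K−S=0.0000, hold=7.6905 ⇒ V=7.6905 continue | (k=7,j=6): S=207.1417, K−S=0.0000, hold=0.0000 ⇒ V=0.0000 continue | (k=7,j=7): S=292.3559, K−S=0.0000, hold=0.0000 ⇒ V=0.0000 continue  boundary S*=73.6775
step 6: (k=6,j=0): S=31.1332, K−S=99.1568, hold=98.7470 ⇒ V=99.1568 exercise | (k=6,j=1): S=43.9408, K−S=86.3492, hold=85.9923 ⇒ V=86.3492 exercise | (k=6,j=2): S=62.0173, K−S=68.2727, hold=67.9906 ⇒ V=68.2727 exercise | (k=6,j=3): S=87.5300, K−S=42.7600, hold=44.0815 ⇒ V=44.0815 continue | (k=6,j=4): S=123.5382, K−S=6.7518, hold=19.5027 ⇒ V=19.5027 continue | (k=6,j=5): S=174.3594, K−S=0.0000, hold=4.1584 ⇒ V=4.1584 continue | (k=6,j=6): S=246.0876, K−S=0.0000, hold=0.0000 ⇒ V=0.0000 continue  boundary S*=62.0173
step 5: (k=5,j=0): S=36.9868, K−S=93.3032, hold=92.9177 ⇒ V=93.3032 exercise | (k=5,j=1): S=52.2024, K−S=78.0876, hold=77.7649 ⇒ V=78.0876 exercise | (k=5,j=2): S=73.6775, K−S=56.6125, hold=56.9800 ⇒ V=56.9800 continue | (k=5,j=3): S=103.9870, K−S=26.3030, hold=32.7124 ⇒ V=32.7124 continue | (k=5,j=4): S=146.7653, K−S=0.0000, hold=12.4382 ⇒ V=12.4382 continue | (k=5,j=5): S=207.1417, K−S=0.0000, hold=2.2485 ⇒ V=2.2485 continue  boundary S*=52.2024
step 4: (k=4,j=0): S=43.9408, K−S=86.3492, hold=85.9923 ⇒ V=86.3492 exercise | (k=4,j=1): S=62.0173, K−S=68.2727, hold=68.1579 ⇒ V=68.2727 exercise | (k=4,j=2): S=87.5300, K−S=42.7600, hold=45.6992 ⇒ V=45.6992 continue | (k=4,j=3): S=123.5382, K−S=6.7518, hold=23.3495 ⇒ V=23.3495 continue | (k=4,j=4): S=174.3594, K−S=0.0000, hold=7.7490 ⇒ V=7.7490 continue  boundary S*=62.0173
step 3: (k=3,j=0): S=52.2024, K−S=78.0876, hold=77.7649 ⇒ V=78.0876 exercise | (k=3,j=1): S=73.6775, K−S=56.6125, hold=57.7164 ⇒ V=57.7164 continue | (k=3,j=2): S=103.9870, K−S=26.3030, hold=35.3380 ⇒ V=35.3380 continue | (k=3,j=3): S=146.7653, K−S=0.0000, hold=16.1525 ⇒ V=16.1525 continue  boundary S*=52.2024
step 2: (k=2,j=0): S=62.0173, K−S=68.2727, hold=68.4930 ⇒ V=68.4930 continue | (k=2,j=1): S=87.5300, K−S=42.7600, hold=47.2924 ⇒ V=47.2924 continue | (k=2,j=2): S=123.5382, K−S=6.7518, hold=26.4597 ⇒ V=26.4597 continue  boundary S*=-
step 1: (k=1,j=0): S=73.6775, K−S=56.6125, hold=58.5606 ⇒ V=58.5606 continue | (k=1,j=1): S=103.9870, K−S=26.3030, hold=37.6151 ⇒ V=37.6151 continue  boundary S*=-
step 0: (k=0,j=0): S=87.5300, K−S=42.7600, hold=48.7853 ⇒ V=48.7853 continue  boundary S*=-

price = 48.7853
boundary = - - - 52.2024 62.0173 52.2024 62.0173 73.6775 87.5300
tree:
48.7853
58.5606 37.6151
68.4930 47.2924 26.4597
78.0876 57.7164 35.3380 16.1525
86.3492 68.2727 45.6992 23.3495 7.7490
93.3032 78.0876 56.9800 32.7124 12.4382 2.2485
99.1568 86.3492 68.2727 44.0815 19.5027 4.1584 0.0000
104.0839 93.3032 78.0876 56.6125 29.5946 7.6905 0.0000 0.0000
108.2313 99.1568 86.3492 68.2727 42.7600 14.2226 0.0000 0.0000 0.0000
111.7223 104.0839 93.3032 78.0876 56.6125 26.3030 0.0000 0.0000 0.0000 0.0000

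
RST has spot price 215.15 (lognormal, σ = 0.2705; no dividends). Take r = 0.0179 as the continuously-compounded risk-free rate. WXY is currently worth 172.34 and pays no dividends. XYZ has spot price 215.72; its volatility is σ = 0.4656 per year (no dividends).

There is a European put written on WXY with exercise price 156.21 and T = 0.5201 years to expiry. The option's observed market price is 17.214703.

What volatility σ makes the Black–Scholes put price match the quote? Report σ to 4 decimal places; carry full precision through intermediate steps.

sigma = 0.5357

At σ = 0.5357 the Black–Scholes value reproduces the quote:
σ√T = 0.5357·√0.5201 = 0.386336
d₁ = (ln(S/K) + (r+σ²/2)T) / (σ√T) = (ln(172.34/156.21) + (0.0179+0.5357²/2)·0.5201) / 0.386336 = (0.098268 + 0.083938) / 0.386336 = 0.471625
d₂ = d₁ − σ√T = 0.471625 − 0.386336 = 0.085289
e^{−rT} = 0.990733
N(−d₁) = 0.318597,  N(−d₂) = 0.466016
V = K·e^{−rT}·N(−d₂) − S·N(−d₁) = 72.121776 − 54.907072 = 17.214703 (matching the quote); vega is positive throughout, so no other σ reproduces this price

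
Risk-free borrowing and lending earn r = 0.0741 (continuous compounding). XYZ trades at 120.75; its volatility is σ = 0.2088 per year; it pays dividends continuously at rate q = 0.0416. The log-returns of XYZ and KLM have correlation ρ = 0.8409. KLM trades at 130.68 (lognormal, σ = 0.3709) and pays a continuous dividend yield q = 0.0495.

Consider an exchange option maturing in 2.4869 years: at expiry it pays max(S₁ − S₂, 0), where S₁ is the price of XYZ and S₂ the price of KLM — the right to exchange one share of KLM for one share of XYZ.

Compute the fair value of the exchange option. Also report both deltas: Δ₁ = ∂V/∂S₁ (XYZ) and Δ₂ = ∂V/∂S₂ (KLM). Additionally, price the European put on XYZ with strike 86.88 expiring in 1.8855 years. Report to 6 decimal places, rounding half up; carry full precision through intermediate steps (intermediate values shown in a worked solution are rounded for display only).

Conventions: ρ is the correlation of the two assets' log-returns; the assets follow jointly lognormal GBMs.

exchange price = 12.733560
Δ1 = 0.454834
Δ2 = -0.322831
price(XYZ put K=86.88) = 1.041906

σ_eff = √(σ₁² + σ₂² − 2ρσ₁σ₂) = √(0.2088² + 0.3709² − 2·0.8409·0.2088·0.3709) = 0.225653
d₁ = (ln(S₁/S₂) + (q₂ − q₁ + σ_eff²/2)T) / (σ_eff√T) = (ln(120.75/130.68) + (0.0495 − 0.0416 + 0.025460)·2.4869) / 0.355852 = 0.011051
d₂ = d₁ − σ_eff√T = 0.011051 − 0.355852 = -0.344801
N(d₁) = 0.504409,  N(d₂) = 0.365122
V = S₁·e^{−q₁T}·N(d₁) − S₂·e^{−q₂T}·N(d₂) = 54.921159 − 42.187600 = 12.733560
Δ₁ = e^{−q₁T}·N(d₁) = 0.454834;  Δ₂ = −e^{−q₂T}·N(d₂) = -0.322831
[vanilla: XYZ put K=86.88]
σ√T = 0.2088·√1.8855 = 0.286711
d₁ = (ln(S/K) + (r−q+σ²/2)T) / (σ√T) = (ln(120.75/86.88) + (0.0741−0.0416+0.2088²/2)·1.8855) / 0.286711 = (0.329194 + 0.102380) / 0.286711 = 1.505262
d₂ = d₁ − σ√T = 1.505262 − 0.286711 = 1.218552
e^{−rT} = 0.869606
e^{−qT} = 0.924560
N(−d₁) = 0.066128,  N(−d₂) = 0.111507
price = K·e^{−rT}·N(−d₂) − S·e^{−qT}·N(−d₁) = 8.424517 − 7.382611 = 1.041906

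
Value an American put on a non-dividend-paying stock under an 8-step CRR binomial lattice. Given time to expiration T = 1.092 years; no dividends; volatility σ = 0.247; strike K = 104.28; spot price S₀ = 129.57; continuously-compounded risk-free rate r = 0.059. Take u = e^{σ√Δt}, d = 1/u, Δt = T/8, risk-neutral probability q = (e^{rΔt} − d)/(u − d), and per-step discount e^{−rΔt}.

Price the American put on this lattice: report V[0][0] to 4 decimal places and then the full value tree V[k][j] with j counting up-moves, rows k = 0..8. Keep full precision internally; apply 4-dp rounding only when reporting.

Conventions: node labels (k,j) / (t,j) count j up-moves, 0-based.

price = 2.0870
tree:
2.0870
3.5574 0.7699
5.9214 1.4431 0.1641
9.5714 2.6633 0.3456 0.0000
14.9136 4.8171 0.7280 0.0000 0.0000
22.1799 8.4762 1.5336 0.0000 0.0000 0.0000
29.3404 14.3352 3.2305 0.0000 0.0000 0.0000 0.0000
35.8763 22.1799 6.8052 0.0000 0.0000 0.0000 0.0000 0.0000
41.8422 29.3404 14.3352 0.0000 0.0000 0.0000 0.0000 0.0000 0.0000

Δt=0.13650, u=1.09555, d=0.91278, q=0.52144, disc=e^(-rΔt)=0.99198
k=8 terminal: V=max(K-S,0) → 41.8422 29.3404 14.3352 0.0000 0.0000 0.0000 0.0000 0.0000 0.0000
k=7: j=0 S=68.4037 intr=35.8763 cont=35.0399 V=35.8763[EX]; j=1 S=82.1001 intr=22.1799 cont=21.3434 V=22.1799[EX]; j=2 S=98.5390 intr=5.7410 cont=6.8052 V=6.8052[hold]; j=3 S=118.2694 intr=0.0000 cont=0.0000 V=0.0000[hold]; j=4 S=141.9504 intr=0.0000 cont=0.0000 V=0.0000[hold]; j=5 S=170.3730 intr=0.0000 cont=0.0000 V=0.0000[hold]; j=6 S=204.4868 intr=0.0000 cont=0.0000 V=0.0000[hold]; j=7 S=245.4310 intr=0.0000 cont=0.0000 V=0.0000[hold]
k=6: j=0 S=74.9396 intr=29.3404 cont=28.5039 V=29.3404[EX]; j=1 S=89.9448 intr=14.3352 cont=14.0492 V=14.3352[EX]; j=2 S=107.9544 intr=0.0000 cont=3.2305 V=3.2305[hold]; j=3 S=129.5700 intr=0.0000 cont=0.0000 V=0.0000[hold]; j=4 S=155.5137 intr=0.0000 cont=0.0000 V=0.0000[hold]; j=5 S=186.6522 intr=0.0000 cont=0.0000 V=0.0000[hold]; j=6 S=224.0254 intr=0.0000 cont=0.0000 V=0.0000[hold]
k=5: j=0 S=82.1001 intr=22.1799 cont=21.3434 V=22.1799[EX]; j=1 S=98.5390 intr=5.7410 cont=8.4762 V=8.4762[hold]; j=2 S=118.2694 intr=0.0000 cont=1.5336 V=1.5336[hold]; j=3 S=141.9504 intr=0.0000 cont=0.0000 V=0.0000[hold]; j=4 S=170.3730 intr=0.0000 cont=0.0000 V=0.0000[hold]; j=5 S=204.4868 intr=0.0000 cont=0.0000 V=0.0000[hold]
k=4: j=0 S=89.9448 intr=14.3352 cont=14.9136 V=14.9136[hold]; j=1 S=107.9544 intr=0.0000 cont=4.8171 V=4.8171[hold]; j=2 S=129.5700 intr=0.0000 cont=0.7280 V=0.7280[hold]; j=3 S=155.5137 intr=0.0000 cont=0.0000 V=0.0000[hold]; j=4 S=186.6522 intr=0.0000 cont=0.0000 V=0.0000[hold]
k=3: j=0 S=98.5390 intr=5.7410 cont=9.5714 V=9.5714[hold]; j=1 S=118.2694 intr=0.0000 cont=2.6633 V=2.6633[hold]; j=2 S=141.9504 intr=0.0000 cont=0.3456 V=0.3456[hold]; j=3 S=170.3730 intr=0.0000 cont=0.0000 V=0.0000[hold]
k=2: j=0 S=107.9544 intr=0.0000 cont=5.9214 V=5.9214[hold]; j=1 S=129.5700 intr=0.0000 cont=1.4431 V=1.4431[hold]; j=2 S=155.5137 intr=0.0000 cont=0.1641 V=0.1641[hold]
k=1: j=0 S=118.2694 intr=0.0000 cont=3.5574 V=3.5574[hold]; j=1 S=141.9504 intr=0.0000 cont=0.7699 V=0.7699[hold]
k=0: j=0 S=129.5700 intr=0.0000 cont=2.0870 V=2.0870[hold]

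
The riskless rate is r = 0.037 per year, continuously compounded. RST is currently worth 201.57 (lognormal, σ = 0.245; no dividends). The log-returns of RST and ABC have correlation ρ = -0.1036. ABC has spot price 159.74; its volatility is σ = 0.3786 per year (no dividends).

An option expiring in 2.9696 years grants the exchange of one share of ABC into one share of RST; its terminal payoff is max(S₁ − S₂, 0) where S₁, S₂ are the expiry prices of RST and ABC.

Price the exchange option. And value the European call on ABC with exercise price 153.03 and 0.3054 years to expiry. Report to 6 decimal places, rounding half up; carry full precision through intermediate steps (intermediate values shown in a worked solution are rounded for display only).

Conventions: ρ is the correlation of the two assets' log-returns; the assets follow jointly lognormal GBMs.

σ_eff = √(σ₁² + σ₂² − 2ρσ₁σ₂) = √(0.245² + 0.3786² − 2·-0.1036·0.245·0.3786) = 0.471786
d₁ = (ln(S₁/S₂) + (q₂ − q₁ + σ_eff²/2)T) / (σ_eff√T) = (ln(201.57/159.74) + (0.0 − 0.0 + 0.111291)·2.9696) / 0.813007 = 0.692589
d₂ = d₁ − σ_eff√T = 0.692589 − 0.813007 = -0.120418
N(d₁) = 0.755716,  N(d₂) = 0.452076
V = S₁·e^{−q₁T}·N(d₁) − S₂·e^{−q₂T}·N(d₂) = 152.329699 − 72.214608 = 80.115090
[vanilla: ABC call K=153.03]
σ√T = 0.3786·√0.3054 = 0.209226
d₁ = (ln(S/K) + (r+σ²/2)T) / (σ√T) = (ln(159.74/153.03) + (0.037+0.3786²/2)·0.3054) / 0.209226 = (0.042914 + 0.033188) / 0.209226 = 0.363727
d₂ = d₁ − σ√T = 0.363727 − 0.209226 = 0.154501
e^{−rT} = 0.988764
N(d₁) = 0.641969,  N(d₂) = 0.561393
price = S·N(d₁) − K·e^{−rT}·N(d₂) = 102.548128 − 84.944620 = 17.603508

exchange price = 80.115090
price(ABC call K=153.03) = 17.603508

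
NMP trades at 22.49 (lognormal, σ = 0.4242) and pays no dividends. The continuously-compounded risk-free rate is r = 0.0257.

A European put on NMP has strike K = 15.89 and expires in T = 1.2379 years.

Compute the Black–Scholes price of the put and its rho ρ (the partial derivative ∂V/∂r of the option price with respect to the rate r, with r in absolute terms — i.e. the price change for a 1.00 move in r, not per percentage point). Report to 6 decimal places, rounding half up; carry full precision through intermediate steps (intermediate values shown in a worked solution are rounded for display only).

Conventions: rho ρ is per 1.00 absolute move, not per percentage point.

price = 1.032118
ρ = -5.434383

σ√T = 0.4242·√1.2379 = 0.471969
d₁ = (ln(S/K) + (r+σ²/2)T) / (σ√T) = (ln(22.49/15.89) + (0.0257+0.4242²/2)·1.2379) / 0.471969 = (0.347381 + 0.143191) / 0.471969 = 1.039416
d₂ = d₁ − σ√T = 1.039416 − 0.471969 = 0.567447
e^{−rT} = 0.968687
N(−d₁) = 0.149306,  N(−d₂) = 0.285205
Put price V = K·e^{−rT}·N(−d₂) − S·N(−d₁) = 4.390002 − 3.357883 = 1.032118
ρ = −K·T·e^{−rT}·N(−d₂) = -5.434383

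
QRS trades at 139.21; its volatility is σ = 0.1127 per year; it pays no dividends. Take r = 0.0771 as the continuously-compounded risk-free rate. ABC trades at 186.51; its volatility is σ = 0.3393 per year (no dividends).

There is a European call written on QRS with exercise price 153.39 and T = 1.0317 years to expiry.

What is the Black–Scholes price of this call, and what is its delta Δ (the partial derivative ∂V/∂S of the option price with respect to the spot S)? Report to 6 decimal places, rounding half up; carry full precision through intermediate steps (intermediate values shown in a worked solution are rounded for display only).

σ√T = 0.1127·√1.0317 = 0.114472
d₁ = (ln(S/K) + (r+σ²/2)T) / (σ√T) = (ln(139.21/153.39) + (0.0771+0.1127²/2)·1.0317) / 0.114472 = (-0.097000 + 0.086096) / 0.114472 = -0.095255
d₂ = d₁ − σ√T = -0.095255 − 0.114472 = -0.209728
e^{−rT} = 0.923537
N(d₁) = 0.462056,  N(d₂) = 0.416940
Call price V = S·N(d₁) − K·e^{−rT}·N(d₂) = 64.322827 − 59.064324 = 5.258503
Δ = N(d₁) = 0.462056

price = 5.258503
Δ = 0.462056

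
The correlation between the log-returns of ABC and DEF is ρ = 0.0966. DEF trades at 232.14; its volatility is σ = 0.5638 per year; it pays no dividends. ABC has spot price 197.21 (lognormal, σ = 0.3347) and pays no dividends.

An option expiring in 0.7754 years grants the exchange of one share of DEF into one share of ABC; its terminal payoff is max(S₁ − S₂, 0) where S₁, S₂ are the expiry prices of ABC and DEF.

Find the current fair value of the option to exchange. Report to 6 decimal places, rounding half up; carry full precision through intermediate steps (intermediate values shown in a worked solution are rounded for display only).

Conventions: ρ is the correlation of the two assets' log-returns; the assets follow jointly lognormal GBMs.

exchange price = 31.208684

σ_eff = √(σ₁² + σ₂² − 2ρσ₁σ₂) = √(0.3347² + 0.5638² − 2·0.0966·0.3347·0.5638) = 0.627246
d₁ = (ln(S₁/S₂) + (q₂ − q₁ + σ_eff²/2)T) / (σ_eff√T) = (ln(197.21/232.14) + (0.0 − 0.0 + 0.196718)·0.7754) / 0.552332 = -0.019075
d₂ = d₁ − σ_eff√T = -0.019075 − 0.552332 = -0.571408
N(d₁) = 0.492390,  N(d₂) = 0.283862
V = S₁·e^{−q₁T}·N(d₁) − S₂·e^{−q₂T}·N(d₂) = 97.104323 − 65.895639 = 31.208684
Key observation: no risk-free rate is needed — with the second asset as numeraire the exchange option is a call on the ratio S₁/S₂, and r cancels out of the value.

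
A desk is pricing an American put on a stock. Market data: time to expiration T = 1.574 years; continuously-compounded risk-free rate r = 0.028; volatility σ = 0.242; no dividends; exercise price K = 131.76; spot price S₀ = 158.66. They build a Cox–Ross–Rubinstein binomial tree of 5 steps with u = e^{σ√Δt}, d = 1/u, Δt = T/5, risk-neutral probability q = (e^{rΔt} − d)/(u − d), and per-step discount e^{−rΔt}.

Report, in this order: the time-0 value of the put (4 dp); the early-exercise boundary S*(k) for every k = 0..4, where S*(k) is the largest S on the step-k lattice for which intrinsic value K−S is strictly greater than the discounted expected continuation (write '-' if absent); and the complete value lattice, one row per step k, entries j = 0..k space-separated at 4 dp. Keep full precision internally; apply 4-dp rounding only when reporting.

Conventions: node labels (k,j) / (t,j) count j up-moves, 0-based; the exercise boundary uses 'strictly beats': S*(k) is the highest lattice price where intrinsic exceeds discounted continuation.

price = 5.5829
boundary = - - - 105.5755 92.1712
tree:
5.5829
9.6448 1.5975
16.2099 3.2143 0.0000
26.1845 6.4676 0.0000 0.0000
39.5888 13.0134 0.0000 0.0000 0.0000
51.2913 26.1845 0.0000 0.0000 0.0000 0.0000

params: Δt=0.31480 u=1.14543 d=0.87304 q=0.49861 e^(-rΔt)=0.99122
t_5 payoffs: 51.2913 26.1845 0.0000 0.0000 0.0000 0.0000
t_4: node(4,0) S=92.1712 payoff=39.5888 vs cont=38.4325 → 39.5888 [stop]  node(4,1) S=120.9292 payoff=10.8308 vs cont=13.0134 → 13.0134 [wait]  node(4,2) S=158.6600 payoff=0.0000 vs cont=0.0000 → 0.0000 [wait]  node(4,3) S=208.1630 payoff=0.0000 vs cont=0.0000 → 0.0000 [wait]  node(4,4) S=273.1114 payoff=0.0000 vs cont=0.0000 → 0.0000 [wait]  ⇒ S*(4)=92.1712
t_3: node(3,0) S=105.5755 payoff=26.1845 vs cont=26.1070 → 26.1845 [stop]  node(3,1) S=138.5158 payoff=0.0000 vs cont=6.4676 → 6.4676 [wait]  node(3,2) S=181.7337 payoff=0.0000 vs cont=0.0000 → 0.0000 [wait]  node(3,3) S=238.4359 payoff=0.0000 vs cont=0.0000 → 0.0000 [wait]  ⇒ S*(3)=105.5755
t_2: node(2,0) S=120.9292 payoff=10.8308 vs cont=16.2099 → 16.2099 [wait]  node(2,1) S=158.6600 payoff=0.0000 vs cont=3.2143 → 3.2143 [wait]  node(2,2) S=208.1630 payoff=0.0000 vs cont=0.0000 → 0.0000 [wait]  ⇒ S*(2)=-
t_1: node(1,0) S=138.5158 payoff=0.0000 vs cont=9.6448 → 9.6448 [wait]  node(1,1) S=181.7337 payoff=0.0000 vs cont=1.5975 → 1.5975 [wait]  ⇒ S*(1)=-
t_0: node(0,0) S=158.6600 payoff=0.0000 vs cont=5.5829 → 5.5829 [wait]  ⇒ S*(0)=-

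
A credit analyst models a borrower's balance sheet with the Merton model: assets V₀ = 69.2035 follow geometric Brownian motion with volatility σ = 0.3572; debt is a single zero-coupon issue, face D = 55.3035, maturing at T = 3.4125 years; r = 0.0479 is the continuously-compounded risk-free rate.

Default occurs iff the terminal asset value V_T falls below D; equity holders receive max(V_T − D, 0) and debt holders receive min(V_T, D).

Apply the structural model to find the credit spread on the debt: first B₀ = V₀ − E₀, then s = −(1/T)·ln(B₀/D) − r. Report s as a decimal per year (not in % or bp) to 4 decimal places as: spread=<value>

Equity is a call on the firm's assets struck at D = 55.3035:
d₁ = [ln(V₀/D) + (r + σ²/2)T] / (σ√T)
   = [ln(69.2035/55.3035) + (0.0479 + 0.5·0.3572²)·3.4125] / (0.3572·√3.4125)
   = [0.224215 + 0.381162] / 0.659854 = 0.917442
d₂ = d₁ − σ√T = 0.917442 − 0.659854 = 0.257588
N(d₁) = 0.820544,  N(d₂) = 0.601638,  e^(−rT) = 0.849202
E₀ = V₀·N(d₁) − D·e^(−rT)·N(d₂)
   = 69.2035·0.820544 − 55.3035·0.849202·0.601638 = 28.529351
B₀ = V₀ − E₀ = 69.2035 − 28.529351 = 40.674149
spread = −(1/T)·ln(B₀/D) − r = −(1/3.4125)·ln(40.674149/55.3035) − 0.0479 = 0.04213472

spread=0.0421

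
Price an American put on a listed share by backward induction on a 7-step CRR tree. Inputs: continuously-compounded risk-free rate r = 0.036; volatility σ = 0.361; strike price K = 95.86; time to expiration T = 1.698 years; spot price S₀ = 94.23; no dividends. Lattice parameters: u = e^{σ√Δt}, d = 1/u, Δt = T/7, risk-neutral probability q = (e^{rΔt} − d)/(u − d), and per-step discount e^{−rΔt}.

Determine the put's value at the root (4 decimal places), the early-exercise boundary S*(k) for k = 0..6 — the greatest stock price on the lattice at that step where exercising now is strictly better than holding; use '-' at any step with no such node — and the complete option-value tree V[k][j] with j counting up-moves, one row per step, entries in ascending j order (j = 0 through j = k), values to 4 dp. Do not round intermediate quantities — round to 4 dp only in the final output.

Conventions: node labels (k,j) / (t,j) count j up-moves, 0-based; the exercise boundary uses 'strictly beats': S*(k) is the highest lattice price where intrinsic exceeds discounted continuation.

Δt=0.24257  u=1.19458  d=0.83711  q=0.48020  discount=0.99131
step 7 (expiry): payoffs max(K−S,0) = 68.7161 57.1248 40.5837 16.9790 0.0000 0.0000 0.0000 0.0000
step 6: (k=6,j=0): S=32.4257, K−S=63.4343, hold=62.6009 ⇒ V=63.4343 exercise | (k=6,j=1): S=46.2724, K−S=49.5876, hold=48.7541 ⇒ V=49.5876 exercise | (k=6,j=2): S=66.0322, K−S=29.8278, hold=28.9943 ⇒ V=29.8278 exercise | (k=6,j=3): S=94.2300, K−S=1.6300, hold=8.7489 ⇒ V=8.7489 continue | (k=6,j=4): S=134.4691, K−S=0.0000, hold=0.0000 ⇒ V=0.0000 continue | (k=6,j=5): S=191.8916, K−S=0.0000, hold=0.0000 ⇒ V=0.0000 continue | (k=6,j=6): S=273.8353, K−S=0.0000, hold=0.0000 ⇒ V=0.0000 continue  boundary S*=66.0322
step 5: (k=5,j=0): S=38.7352, K−S=57.1248, hold=56.2914 ⇒ V=57.1248 exercise | (k=5,j=1): S=55.2763, K−S=40.5837, hold=39.7502 ⇒ V=40.5837 exercise | (k=5,j=2): S=78.8810, K−S=16.9790, hold=19.5343 ⇒ V=19.5343 continue | (k=5,j=3): S=112.5657, K−S=0.0000, hold=4.5081 ⇒ V=4.5081 continue | (k=5,j=4): S=160.6347, K−S=0.0000, hold=0.0000 ⇒ V=0.0000 continue | (k=5,j=5): S=229.2307, K−S=0.0000, hold=0.0000 ⇒ V=0.0000 continue  boundary S*=55.2763
step 4: (k=4,j=0): S=46.2724, K−S=49.5876, hold=48.7541 ⇒ V=49.5876 exercise | (k=4,j=1): S=66.0322, K−S=29.8278, hold=30.2108 ⇒ V=30.2108 continue | (k=4,j=2): S=94.2300, K−S=1.6300, hold=12.2116 ⇒ V=12.2116 continue | (k=4,j=3): S=134.4691, K−S=0.0000, hold=2.3229 ⇒ V=2.3229 continue | (k=4,j=4): S=191.8916, K−S=0.0000, hold=0.0000 ⇒ V=0.0000 continue  boundary S*=46.2724
step 3: (k=3,j=0): S=55.2763, K−S=40.5837, hold=39.9325 ⇒ V=40.5837 exercise | (k=3,j=1): S=78.8810, K−S=16.9790, hold=21.3800 ⇒ V=21.3800 continue | (k=3,j=2): S=112.5657, K−S=0.0000, hold=7.3981 ⇒ V=7.3981 continue | (k=3,j=3): S=160.6347, K−S=0.0000, hold=1.1970 ⇒ V=1.1970 continue  boundary S*=55.2763
step 2: (k=2,j=0): S=66.0322, K−S=29.8278, hold=31.0893 ⇒ V=31.0893 continue | (k=2,j=1): S=94.2300, K−S=1.6300, hold=14.5383 ⇒ V=14.5383 continue | (k=2,j=2): S=134.4691, K−S=0.0000, hold=4.3819 ⇒ V=4.3819 continue  boundary S*=-
step 1: (k=1,j=0): S=78.8810, K−S=16.9790, hold=22.9403 ⇒ V=22.9403 continue | (k=1,j=1): S=112.5657, K−S=0.0000, hold=9.5772 ⇒ V=9.5772 continue  boundary S*=-
step 0: (k=0,j=0): S=94.2300, K−S=1.6300, hold=16.3796 ⇒ V=16.3796 continue  boundary S*=-

price = 16.3796
boundary = - - - 55.2763 46.2724 55.2763 66.0322
tree:
16.3796
22.9403 9.5772
31.0893 14.5383 4.3819
40.5837 21.3800 7.3981 1.1970
49.5876 30.2108 12.2116 2.3229 0.0000
57.1248 40.5837 19.5343 4.5081 0.0000 0.0000
63.4343 49.5876 29.8278 8.7489 0.0000 0.0000 0.0000
68.7161 57.1248 40.5837 16.9790 0.0000 0.0000 0.0000 0.0000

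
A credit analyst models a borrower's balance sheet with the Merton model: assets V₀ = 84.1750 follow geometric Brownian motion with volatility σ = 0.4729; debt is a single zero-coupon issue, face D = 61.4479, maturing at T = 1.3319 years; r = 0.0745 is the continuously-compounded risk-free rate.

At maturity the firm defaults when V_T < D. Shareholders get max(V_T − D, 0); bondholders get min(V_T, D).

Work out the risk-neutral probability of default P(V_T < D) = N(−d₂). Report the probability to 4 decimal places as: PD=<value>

PD=0.3136

Work the structural quantities from V₀ = 84.1750 against face 61.4479:
d₁ = [ln(V₀/D) + (r + σ²/2)T] / (σ√T)
   = [ln(84.1750/61.4479) + (0.0745 + 0.5·0.4729²)·1.3319] / (0.4729·√1.3319)
   = [0.314708 + 0.248156] / 0.545764 = 1.031332
d₂ = d₁ − σ√T = 1.031332 − 0.545764 = 0.485568
risk-neutral PD = N(−d₂) = N(-0.485568) = 0.313637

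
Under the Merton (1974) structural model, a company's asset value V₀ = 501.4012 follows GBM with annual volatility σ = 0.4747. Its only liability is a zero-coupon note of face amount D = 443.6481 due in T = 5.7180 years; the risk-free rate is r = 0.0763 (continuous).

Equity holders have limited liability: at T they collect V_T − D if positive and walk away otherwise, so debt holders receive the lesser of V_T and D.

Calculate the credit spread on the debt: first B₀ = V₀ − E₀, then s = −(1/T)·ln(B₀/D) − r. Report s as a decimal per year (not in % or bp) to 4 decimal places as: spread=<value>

spread=0.0568

Work the structural quantities from V₀ = 501.4012 against face 443.6481:
d₁ = [ln(V₀/D) + (r + σ²/2)T] / (σ√T)
   = [ln(501.4012/443.6481) + (0.0763 + 0.5·0.4747²)·5.7180] / (0.4747·√5.7180)
   = [0.122375 + 1.080531] / 1.135119 = 1.059718
d₂ = d₁ − σ√T = 1.059718 − 1.135119 = -0.075401
N(d₁) = 0.855364,  N(d₂) = 0.469948,  e^(−rT) = 0.646435
E₀ = V₀·N(d₁) − D·e^(−rT)·N(d₂)
   = 501.4012·0.855364 − 443.6481·0.646435·0.469948 = 294.104207
B₀ = V₀ − E₀ = 501.4012 − 294.104207 = 207.296993
spread = −(1/T)·ln(B₀/D) − r = −(1/5.7180)·ln(207.296993/443.6481) − 0.0763 = 0.05676736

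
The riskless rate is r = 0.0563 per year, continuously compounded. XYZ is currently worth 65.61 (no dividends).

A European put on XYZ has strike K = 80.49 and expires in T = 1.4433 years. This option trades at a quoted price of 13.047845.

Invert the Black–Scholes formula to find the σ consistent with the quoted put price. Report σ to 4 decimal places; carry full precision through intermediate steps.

At σ = 0.2407 the Black–Scholes value reproduces the quote:
σ√T = 0.2407·√1.4433 = 0.289171
d₁ = (ln(S/K) + (r+σ²/2)T) / (σ√T) = (ln(65.61/80.49) + (0.0563+0.2407²/2)·1.4433) / 0.289171 = (-0.204405 + 0.123068) / 0.289171 = -0.281277
d₂ = d₁ − σ√T = -0.281277 − 0.289171 = -0.570448
e^{−rT} = 0.921956
N(−d₁) = 0.610751,  N(−d₂) = 0.715813
V = K·e^{−rT}·N(−d₂) − S·N(−d₁) = 53.119227 − 40.071382 = 13.047845 (the quoted price), and the Black–Scholes price is strictly increasing in σ, so σ is unique

sigma = 0.2407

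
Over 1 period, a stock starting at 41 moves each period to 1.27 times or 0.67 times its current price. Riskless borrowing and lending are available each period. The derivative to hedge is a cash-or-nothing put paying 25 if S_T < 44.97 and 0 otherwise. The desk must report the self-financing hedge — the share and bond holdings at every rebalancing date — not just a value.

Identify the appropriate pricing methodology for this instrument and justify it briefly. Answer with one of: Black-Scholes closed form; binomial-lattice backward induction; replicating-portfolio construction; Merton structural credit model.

Key observation: the deliverable is the dynamic trading strategy on the 1-step tree (spot 41, moves 1.27 and 0.67), so the valuation must go through the node-by-node replicating-portfolio solve.

framework: replicating-portfolio construction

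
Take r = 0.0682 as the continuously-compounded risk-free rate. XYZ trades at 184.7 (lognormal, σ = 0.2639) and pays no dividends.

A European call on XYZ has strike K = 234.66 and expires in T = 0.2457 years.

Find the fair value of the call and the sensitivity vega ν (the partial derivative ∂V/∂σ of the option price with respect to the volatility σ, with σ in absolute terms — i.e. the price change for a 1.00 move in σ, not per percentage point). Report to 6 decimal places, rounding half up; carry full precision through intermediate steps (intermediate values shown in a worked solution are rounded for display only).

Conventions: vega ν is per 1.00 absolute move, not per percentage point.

σ√T = 0.2639·√0.2457 = 0.130810
d₁ = (ln(S/K) + (r+σ²/2)T) / (σ√T) = (ln(184.7/234.66) + (0.0682+0.2639²/2)·0.2457) / 0.130810 = (-0.239405 + 0.025312) / 0.130810 = -1.636663
d₂ = d₁ − σ√T = -1.636663 − 0.130810 = -1.767473
e^{−rT} = 0.983383
N(d₁) = 0.050850,  N(d₂) = 0.038575
Call price V = S·N(d₁) − K·e^{−rT}·N(d₂) = 9.392083 − 8.901479 = 0.490603
φ(d₁) = (1/√(2π))·e^{−d₁²/2} = 0.104531
ν = S·φ(d₁)·√T = 9.570063

price = 0.490603
ν = 9.570063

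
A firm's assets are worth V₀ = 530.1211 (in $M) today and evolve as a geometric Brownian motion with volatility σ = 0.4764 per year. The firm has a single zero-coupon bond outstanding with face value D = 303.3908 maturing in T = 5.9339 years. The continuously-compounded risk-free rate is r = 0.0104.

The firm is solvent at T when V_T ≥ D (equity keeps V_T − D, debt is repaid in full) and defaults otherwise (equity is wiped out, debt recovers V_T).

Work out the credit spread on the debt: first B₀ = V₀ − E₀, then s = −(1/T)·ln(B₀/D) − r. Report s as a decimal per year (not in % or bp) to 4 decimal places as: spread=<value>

spread=0.0535

Equity is a call on the firm's assets struck at D = 303.3908:
d₁ = [ln(V₀/D) + (r + σ²/2)T] / (σ√T)
   = [ln(530.1211/303.3908) + (0.0104 + 0.5·0.4764²)·5.9339] / (0.4764·√5.9339)
   = [0.558084 + 0.735083] / 1.160491 = 1.114327
d₂ = d₁ − σ√T = 1.114327 − 1.160491 = -0.046165
N(d₁) = 0.867430,  N(d₂) = 0.481590,  e^(−rT) = 0.940153
E₀ = V₀·N(d₁) − D·e^(−rT)·N(d₂)
   = 530.1211·0.867430 − 303.3908·0.940153·0.481590 = 322.477579
B₀ = V₀ − E₀ = 530.1211 − 322.477579 = 207.643521
spread = −(1/T)·ln(B₀/D) − r = −(1/5.9339)·ln(207.643521/303.3908) − 0.0104 = 0.05350384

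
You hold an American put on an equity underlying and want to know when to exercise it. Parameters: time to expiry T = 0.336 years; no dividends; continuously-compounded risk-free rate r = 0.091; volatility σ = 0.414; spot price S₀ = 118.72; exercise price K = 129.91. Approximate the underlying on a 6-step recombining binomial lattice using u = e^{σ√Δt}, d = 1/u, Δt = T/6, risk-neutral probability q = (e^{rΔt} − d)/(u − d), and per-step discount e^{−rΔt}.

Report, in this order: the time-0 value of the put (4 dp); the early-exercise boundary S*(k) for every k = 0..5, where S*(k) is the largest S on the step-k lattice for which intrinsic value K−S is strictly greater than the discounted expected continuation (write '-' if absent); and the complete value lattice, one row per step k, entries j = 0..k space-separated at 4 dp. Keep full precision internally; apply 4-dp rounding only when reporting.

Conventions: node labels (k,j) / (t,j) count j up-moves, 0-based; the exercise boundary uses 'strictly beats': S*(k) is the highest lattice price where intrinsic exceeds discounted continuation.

params: Δt=0.05600 u=1.10293 d=0.90668 q=0.50156 e^(-rΔt)=0.99492
t_6 payoffs: 63.9568 49.6809 32.3149 11.1900 0.0000 0.0000 0.0000
t_5: node(5,0) S=72.7418 payoff=57.1682 vs cont=56.5078 → 57.1682 [stop]  node(5,1) S=88.4871 payoff=41.4229 vs cont=40.7625 → 41.4229 [stop]  node(5,2) S=107.6406 payoff=22.2694 vs cont=21.6091 → 22.2694 [stop]  node(5,3) S=130.9399 payoff=0.0000 vs cont=5.5492 → 5.5492 [wait]  node(5,4) S=159.2824 payoff=0.0000 vs cont=0.0000 → 0.0000 [wait]  node(5,5) S=193.7598 payoff=0.0000 vs cont=0.0000 → 0.0000 [wait]  ⇒ S*(5)=107.6406
t_4: node(4,0) S=80.2291 payoff=49.6809 vs cont=49.0205 → 49.6809 [stop]  node(4,1) S=97.5951 payoff=32.3149 vs cont=31.6546 → 32.3149 [stop]  node(4,2) S=118.7200 payoff=11.1900 vs cont=13.8127 → 13.8127 [wait]  node(4,3) S=144.4175 payoff=0.0000 vs cont=2.7519 → 2.7519 [wait]  node(4,4) S=175.6773 payoff=0.0000 vs cont=0.0000 → 0.0000 [wait]  ⇒ S*(4)=97.5951
t_3: node(3,0) S=88.4871 payoff=41.4229 vs cont=40.7625 → 41.4229 [stop]  node(3,1) S=107.6406 payoff=22.2694 vs cont=22.9178 → 22.9178 [wait]  node(3,2) S=130.9399 payoff=0.0000 vs cont=8.2230 → 8.2230 [wait]  node(3,3) S=159.2824 payoff=0.0000 vs cont=1.3647 → 1.3647 [wait]  ⇒ S*(3)=88.4871
t_2: node(2,0) S=97.5951 payoff=32.3149 vs cont=31.9781 → 32.3149 [stop]  node(2,1) S=118.7200 payoff=11.1900 vs cont=15.4685 → 15.4685 [wait]  node(2,2) S=144.4175 payoff=0.0000 vs cont=4.7588 → 4.7588 [wait]  ⇒ S*(2)=97.5951
t_1: node(1,0) S=107.6406 payoff=22.2694 vs cont=23.7441 → 23.7441 [wait]  node(1,1) S=130.9399 payoff=0.0000 vs cont=10.0456 → 10.0456 [wait]  ⇒ S*(1)=-
t_0: node(0,0) S=118.7200 payoff=11.1900 vs cont=16.7877 → 16.7877 [wait]  ⇒ S*(0)=-

price = 16.7877
boundary = - - 97.5951 88.4871 97.5951 107.6406
tree:
16.7877
23.7441 10.0456
32.3149 15.4685 4.7588
41.4229 22.9178 8.2230 1.3647
49.6809 32.3149 13.8127 2.7519 0.0000
57.1682 41.4229 22.2694 5.5492 0.0000 0.0000
63.9568 49.6809 32.3149 11.1900 0.0000 0.0000 0.0000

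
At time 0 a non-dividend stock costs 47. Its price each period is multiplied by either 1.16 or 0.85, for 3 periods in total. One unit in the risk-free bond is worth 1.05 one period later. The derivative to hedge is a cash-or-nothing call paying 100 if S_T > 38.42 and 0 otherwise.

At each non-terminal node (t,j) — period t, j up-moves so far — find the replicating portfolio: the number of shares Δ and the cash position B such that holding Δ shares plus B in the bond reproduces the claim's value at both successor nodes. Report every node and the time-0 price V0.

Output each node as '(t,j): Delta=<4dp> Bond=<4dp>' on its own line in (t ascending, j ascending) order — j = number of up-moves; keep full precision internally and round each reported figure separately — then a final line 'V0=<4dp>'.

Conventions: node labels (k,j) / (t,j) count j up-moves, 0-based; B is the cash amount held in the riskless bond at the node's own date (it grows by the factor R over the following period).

No-arbitrage ⇒ martingale measure with p* = (R−d)/(u−d) = 0.6452.
Terminal payoffs: V(3,0)=0.0000, V(3,1)=100.0000, V(3,2)=100.0000, V(3,3)=100.0000
Node (2,0) S=33.9575: V=(p*·100.0000+(1−p*)·0.0000)/1.05=61.4439; Δ=(100.0000−0.0000)/(39.3907−28.8639)=9.4995; B=V−Δ·S=-261.1367
Node (2,1) S=46.3420: V=(p*·100.0000+(1−p*)·100.0000)/1.05=95.2381; Δ=(100.0000−100.0000)/(53.7567−39.3907)=0.0000; B=V−Δ·S=95.2381
Node (2,2) S=63.2432: V=(p*·100.0000+(1−p*)·100.0000)/1.05=95.2381; Δ=(100.0000−100.0000)/(73.3621−53.7567)=0.0000; B=V−Δ·S=95.2381
Node (1,0) S=39.9500: V=(p*·95.2381+(1−p*)·61.4439)/1.05=79.2825; Δ=(95.2381−61.4439)/(46.3420−33.9575)=2.7287; B=V−Δ·S=-29.7309
Node (1,1) S=54.5200: V=(p*·95.2381+(1−p*)·95.2381)/1.05=90.7029; Δ=(95.2381−95.2381)/(63.2432−46.3420)=0.0000; B=V−Δ·S=90.7029
Node (0,0) S=47.0000: V=(p*·90.7029+(1−p*)·79.2825)/1.05=82.5243; Δ=(90.7029−79.2825)/(54.5200−39.9500)=0.7838; B=V−Δ·S=45.6841
Verification: the root portfolio costs Δ(0,0)·S0 + B(0,0) = 82.5243, matching V0.

(0,0): Delta=0.7838 Bond=45.6841
(1,0): Delta=2.7287 Bond=-29.7309
(1,1): Delta=0.0000 Bond=90.7029
(2,0): Delta=9.4995 Bond=-261.1367
(2,1): Delta=0.0000 Bond=95.2381
(2,2): Delta=0.0000 Bond=95.2381
V0=82.5243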